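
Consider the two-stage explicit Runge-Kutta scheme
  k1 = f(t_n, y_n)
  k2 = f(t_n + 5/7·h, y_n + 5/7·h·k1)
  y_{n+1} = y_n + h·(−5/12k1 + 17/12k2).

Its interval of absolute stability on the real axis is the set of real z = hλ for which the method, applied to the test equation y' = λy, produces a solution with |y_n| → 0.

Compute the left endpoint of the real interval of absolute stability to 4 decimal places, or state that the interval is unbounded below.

left endpoint -0.9882.

On y'=λy, z=hλ:
  k1=λy_n ⇒ h·k1=z·y_n;  k2=λ(1+5/7z)y_n ⇒ h·k2=z(1+5/7z)y_n
  y_{n+1}/y_n = 1 − 5/12z + 17/12z(1+5/7z) = 1 + z + 85/84z²
  R(z) = 1 + z + 85/84z².

Boundary: |R(x)|=1, x<0.
x=-1.09: |R|=1.1122
R=1: x+85/84x²=0 ⇒ x=−84/85=-0.9882; min R=1−1/(4·85/84)=0.7529>−1
Confirm numerically:
  x=-0.805: |R|=0.85074 <1
  x=-0.652: |R|=0.77816 <1
  x=-0.503: |R|=0.75302 <1
  x=-0.426: |R|=0.75764 <1
  x=-1.307: |R|=1.42159 >1
  x=-1.186: |R|=1.23734 >1
  x=-1.168: |R|=1.21246 >1
Stable set (-0.9882, 0).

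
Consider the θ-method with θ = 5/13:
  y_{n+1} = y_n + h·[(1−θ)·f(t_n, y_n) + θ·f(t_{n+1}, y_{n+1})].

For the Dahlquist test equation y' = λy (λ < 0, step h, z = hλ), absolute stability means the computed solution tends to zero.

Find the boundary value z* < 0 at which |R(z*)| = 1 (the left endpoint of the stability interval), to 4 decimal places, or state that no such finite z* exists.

z* = -8.6667.

Test eqn y'=λy, z=hλ:
  y_{n+1} = y_n + z·[8/13·y_n + 5/13·y_{n+1}] ⇒ (1 − 5/13z)y_{n+1} = (1 + 8/13z)y_n
  R(z) = (1 + 8/13z)/(1 − 5/13z).

Solve |R(x)|<1 on ℝ⁻.
x=-1.54: |R|=0.0329
R=−1: 1+8/13x = −1+5/13x ⇒ -3/13x=2 ⇒ x=2/(-3/13)=-8.6667
Confirm numerically:
  x=-5.932: |R|=0.80769 <1
  x=-4.390: |R|=0.63290 <1
  x=-4.345: |R|=0.62664 <1
  x=-3.930: |R|=0.56478 <1
  x=-9.155: |R|=1.02493 >1
  x=-9.066: |R|=1.02054 >1
  x=-9.064: |R|=1.02044 >1
Interval (-8.6667, 0).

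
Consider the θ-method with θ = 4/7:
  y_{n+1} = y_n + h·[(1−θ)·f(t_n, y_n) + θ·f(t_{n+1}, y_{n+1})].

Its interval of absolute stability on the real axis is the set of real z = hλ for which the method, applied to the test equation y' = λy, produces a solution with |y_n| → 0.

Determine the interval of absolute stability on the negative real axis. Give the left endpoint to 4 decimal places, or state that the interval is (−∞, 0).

(−∞, 0) — no finite endpoint.

With y'=λy (z=hλ):
  y_{n+1} = y_n + z·[3/7·y_n + 4/7·y_{n+1}] ⇒ (1 − 4/7z)y_{n+1} = (1 + 3/7z)y_n
  ⇒ R(z) = (1 + 3/7z)/(1 − 4/7z).

Find x<0 with |R(x)|<1.
x=-1.72: |R|=0.1326
x=-2: |R|=0.0667
x=-10: |R|=0.4894
x=-100: |R|=0.7199
θ=4/7≥1/2 ⇒ |1+3/7x|<|1−4/7x| ∀x<0 ⇒ interval (−∞,0).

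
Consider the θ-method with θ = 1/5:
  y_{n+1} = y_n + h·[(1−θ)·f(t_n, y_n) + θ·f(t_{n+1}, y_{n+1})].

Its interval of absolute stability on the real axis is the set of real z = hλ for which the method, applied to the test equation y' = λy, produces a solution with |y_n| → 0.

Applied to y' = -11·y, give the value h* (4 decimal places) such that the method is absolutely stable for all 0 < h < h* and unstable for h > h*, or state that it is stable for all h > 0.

With y'=λy (z=hλ):
  y_{n+1} = y_n + z·[4/5·y_n + 1/5·y_{n+1}] ⇒ (1 − 1/5z)y_{n+1} = (1 + 4/5z)y_n
  Hence R(z) = (1 + 4/5z)/(1 − 1/5z).

Solve |R(x)|<1 on ℝ⁻.
x=-1.28: |R|=0.0191
R=−1: 1+4/5x = −1+1/5x ⇒ -3/5x=2 ⇒ x=2/(-3/5)=-3.3333
Confirm numerically:
  x=-3.259: |R|=0.97300 <1
  x=-2.872: |R|=0.82419 <1
  x=-1.655: |R|=0.24343 <1
  x=-3.893: |R|=1.18880 >1
  x=-3.674: |R|=1.11782 >1
  x=-3.496: |R|=1.05744 >1
Interval (-3.3333, 0).

(-3.3333,0); λ=-11 ⇒ h* = (10/3)/11 = 0.3030.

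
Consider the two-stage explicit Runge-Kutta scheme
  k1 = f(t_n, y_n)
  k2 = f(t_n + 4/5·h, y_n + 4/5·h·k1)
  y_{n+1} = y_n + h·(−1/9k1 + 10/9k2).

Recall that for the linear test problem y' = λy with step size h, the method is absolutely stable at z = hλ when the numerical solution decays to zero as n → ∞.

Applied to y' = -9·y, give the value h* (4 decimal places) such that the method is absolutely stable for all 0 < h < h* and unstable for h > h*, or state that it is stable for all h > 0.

(-1.1250,0); λ=-9 ⇒ h* = (9/8)/9 = 0.1250.

On y'=λy, z=hλ:
  k1=λy_n ⇒ h·k1=z·y_n;  k2=λ(1+4/5z)y_n ⇒ h·k2=z(1+4/5z)y_n
  y_{n+1}/y_n = 1 − 1/9z + 10/9z(1+4/5z) = 1 + z + 8/9z²
  Hence R(z) = 1 + z + 8/9z².

Boundary: |R(x)|=1, x<0.
x=-1.05: |R|=0.9300
R=1: x+8/9x²=0 ⇒ x=−9/8=-1.1250; min R=1−1/(4·8/9)=0.7188>−1
Confirm numerically:
  x=-0.940: |R|=0.84542 <1
  x=-0.709: |R|=0.73783 <1
  x=-0.681: |R|=0.73123 <1
  x=-1.459: |R|=1.43316 >1
  x=-1.285: |R|=1.18276 >1
Interval (-1.1250, 0).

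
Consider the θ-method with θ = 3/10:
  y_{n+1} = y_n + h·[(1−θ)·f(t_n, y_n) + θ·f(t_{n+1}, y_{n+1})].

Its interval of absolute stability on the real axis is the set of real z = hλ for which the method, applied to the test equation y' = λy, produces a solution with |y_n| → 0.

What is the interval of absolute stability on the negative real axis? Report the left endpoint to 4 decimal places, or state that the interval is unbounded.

Set f=λy, z=hλ:
  y_{n+1} = y_n + z·[7/10·y_n + 3/10·y_{n+1}] ⇒ (1 − 3/10z)y_{n+1} = (1 + 7/10z)y_n
  Hence R(z) = (1 + 7/10z)/(1 − 3/10z).

Solve |R(x)|<1 on ℝ⁻.
x=-1.36: |R|=0.0341
R=−1: 1+7/10x = −1+3/10x ⇒ -2/5x=2 ⇒ x=2/(-2/5)=-5.0000
Confirm numerically:
  x=-4.861: |R|=0.97738 <1
  x=-3.310: |R|=0.66081 <1
  x=-2.271: |R|=0.35074 <1
  x=-5.572: |R|=1.08564 >1
  x=-5.571: |R|=1.08550 >1
  x=-5.202: |R|=1.03156 >1
Interval (-5.0000, 0).

z∈(-5.0000,0).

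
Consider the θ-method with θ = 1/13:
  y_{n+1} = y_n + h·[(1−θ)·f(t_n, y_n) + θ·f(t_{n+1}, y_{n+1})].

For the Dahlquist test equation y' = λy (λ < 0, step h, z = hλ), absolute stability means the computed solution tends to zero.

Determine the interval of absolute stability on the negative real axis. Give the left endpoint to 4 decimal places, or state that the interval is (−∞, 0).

On y'=λy, z=hλ:
  y_{n+1} = y_n + z·[12/13·y_n + 1/13·y_{n+1}] ⇒ (1 − 1/13z)y_{n+1} = (1 + 12/13z)y_n
  ⇒ R(z) = (1 + 12/13z)/(1 − 1/13z).

Need |R(x)|<1, x<0.
x=-1.22: |R|=0.1153
R=−1: 1+12/13x = −1+1/13x ⇒ -11/13x=2 ⇒ x=2/(-11/13)=-2.3636
Confirm numerically:
  x=-2.292: |R|=0.94847 <1
  x=-1.311: |R|=0.19090 <1
  x=-1.301: |R|=0.18264 <1
  x=-2.932: |R|=1.39242 >1
  x=-2.882: |R|=1.35902 >1
  x=-2.554: |R|=1.13463 >1
Stable set (-2.3636, 0).

z∈(-2.3636,0).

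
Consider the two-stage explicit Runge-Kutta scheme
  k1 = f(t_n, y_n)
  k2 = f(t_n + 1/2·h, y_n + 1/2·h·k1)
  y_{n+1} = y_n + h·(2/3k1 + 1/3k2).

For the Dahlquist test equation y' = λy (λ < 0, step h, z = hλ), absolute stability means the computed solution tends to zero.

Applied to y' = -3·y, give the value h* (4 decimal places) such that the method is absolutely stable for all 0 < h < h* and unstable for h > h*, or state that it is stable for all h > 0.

Test eqn y'=λy, z=hλ:
  k1=λy_n ⇒ h·k1=z·y_n;  k2=λ(1+1/2z)y_n ⇒ h·k2=z(1+1/2z)y_n
  y_{n+1}/y_n = 1 + 2/3z + 1/3z(1+1/2z) = 1 + z + 1/6z²
  so R(z) = 1 + z + 1/6z².

Need |R(x)|<1, x<0.
x=-0.87: |R|=0.2561
R=1: x+1/6x²=0 ⇒ x=−6=-6.0000; min R=1−1/(4·1/6)=-0.5000>−1
Confirm numerically:
  x=-4.702: |R|=0.01720 <1
  x=-4.160: |R|=0.27573 <1
  x=-3.332: |R|=0.48163 <1
  x=-2.620: |R|=0.47593 <1
  x=-6.380: |R|=1.40407 >1
  x=-6.355: |R|=1.37600 >1
  x=-6.216: |R|=1.22378 >1
Stable set (-6.0000, 0).

(-6.0000,0); λ=-3 ⇒ h* = (6)/3 = 2.0000.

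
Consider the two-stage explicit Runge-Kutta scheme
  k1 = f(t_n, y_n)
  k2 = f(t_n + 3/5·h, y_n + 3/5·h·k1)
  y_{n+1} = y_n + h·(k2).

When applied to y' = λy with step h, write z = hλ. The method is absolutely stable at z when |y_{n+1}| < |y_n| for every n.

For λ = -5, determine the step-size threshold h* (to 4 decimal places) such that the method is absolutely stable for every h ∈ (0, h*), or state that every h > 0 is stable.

With y'=λy (z=hλ):
  k1=λy_n ⇒ h·k1=z·y_n;  k2=λ(1+3/5z)y_n ⇒ h·k2=z(1+3/5z)y_n
  y_{n+1}/y_n = 1 + z(1+3/5z) = 1 + z + 3/5z²
  so R(z) = 1 + z + 3/5z².

Need |R(x)|<1, x<0.
x=-0.74: |R|=0.5886
R=1: x+3/5x²=0 ⇒ x=−5/3=-1.6667; min R=1−1/(4·3/5)=0.5833>−1
Confirm numerically:
  x=-1.401: |R|=0.77668 <1
  x=-1.294: |R|=0.71066 <1
  x=-0.929: |R|=0.58882 <1
  x=-2.131: |R|=1.59370 >1
  x=-1.968: |R|=1.35581 >1
  x=-1.752: |R|=1.08970 >1
Interval (-1.6667, 0).

(-1.6667,0); λ=-5 ⇒ h* = (5/3)/5 = 0.3333.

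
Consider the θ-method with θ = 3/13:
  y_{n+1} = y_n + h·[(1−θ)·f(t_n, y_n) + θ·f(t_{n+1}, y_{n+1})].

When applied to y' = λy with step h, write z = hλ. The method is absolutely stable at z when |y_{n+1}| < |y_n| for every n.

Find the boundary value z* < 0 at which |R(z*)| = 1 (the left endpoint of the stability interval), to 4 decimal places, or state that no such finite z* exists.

On y'=λy, z=hλ:
  y_{n+1} = y_n + z·[10/13·y_n + 3/13·y_{n+1}] ⇒ (1 − 3/13z)y_{n+1} = (1 + 10/13z)y_n
  Hence R(z) = (1 + 10/13z)/(1 − 3/13z).

Solve |R(x)|<1 on ℝ⁻.
x=-1.42: |R|=0.0695
R=−1: 1+10/13x = −1+3/13x ⇒ -7/13x=2 ⇒ x=2/(-7/13)=-3.7143
Confirm numerically:
  x=-2.990: |R|=0.76923 <1
  x=-2.982: |R|=0.76643 <1
  x=-2.725: |R|=0.67296 <1
  x=-2.193: |R|=0.45610 <1
  x=-4.267: |R|=1.14996 >1
  x=-4.198: |R|=1.13230 >1
Stable set (-3.7143, 0).

left endpoint -3.7143.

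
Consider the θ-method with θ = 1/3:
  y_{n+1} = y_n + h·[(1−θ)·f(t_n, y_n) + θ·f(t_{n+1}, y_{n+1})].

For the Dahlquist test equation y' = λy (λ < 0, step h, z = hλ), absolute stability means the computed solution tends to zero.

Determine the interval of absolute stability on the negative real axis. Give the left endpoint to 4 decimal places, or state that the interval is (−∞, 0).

Test eqn y'=λy, z=hλ:
  y_{n+1} = y_n + z·[2/3·y_n + 1/3·y_{n+1}] ⇒ (1 − 1/3z)y_{n+1} = (1 + 2/3z)y_n
  R(z) = (1 + 2/3z)/(1 − 1/3z).

Boundary: |R(x)|=1, x<0.
x=-1.58: |R|=0.0349
R=−1: 1+2/3x = −1+1/3x ⇒ -1/3x=2 ⇒ x=2/(-1/3)=-6.0000
Confirm numerically:
  x=-5.477: |R|=0.93830 <1
  x=-5.463: |R|=0.93655 <1
  x=-4.361: |R|=0.77734 <1
  x=-4.193: |R|=0.74878 <1
  x=-6.451: |R|=1.04772 >1
  x=-6.026: |R|=1.00288 >1
Stable set (-6.0000, 0).

z∈(-6.0000,0).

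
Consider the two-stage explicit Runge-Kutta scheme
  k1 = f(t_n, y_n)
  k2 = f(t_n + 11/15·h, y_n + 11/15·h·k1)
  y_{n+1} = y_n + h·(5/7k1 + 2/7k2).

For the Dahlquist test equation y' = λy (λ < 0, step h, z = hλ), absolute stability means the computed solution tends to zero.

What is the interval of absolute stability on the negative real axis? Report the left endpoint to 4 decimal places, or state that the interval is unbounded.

Test eqn y'=λy, z=hλ:
  k1=λy_n ⇒ h·k1=z·y_n;  k2=λ(1+11/15z)y_n ⇒ h·k2=z(1+11/15z)y_n
  y_{n+1}/y_n = 1 + 5/7z + 2/7z(1+11/15z) = 1 + z + 22/105z²
  ⇒ R(z) = 1 + z + 22/105z².

Boundary: |R(x)|=1, x<0.
x=-1: |R|=0.2095
R=1: x+22/105x²=0 ⇒ x=−105/22=-4.7727; min R=1−1/(4·22/105)=-0.1932>−1
Confirm numerically:
  x=-4.480: |R|=0.72523 <1
  x=-4.321: |R|=0.59103 <1
  x=-4.064: |R|=0.39652 <1
  x=-2.382: |R|=0.19318 <1
  x=-5.345: |R|=1.64089 >1
  x=-4.995: |R|=1.23262 >1
  x=-4.941: |R|=1.17421 >1
Stable set (-4.7727, 0).

(-4.7727, 0).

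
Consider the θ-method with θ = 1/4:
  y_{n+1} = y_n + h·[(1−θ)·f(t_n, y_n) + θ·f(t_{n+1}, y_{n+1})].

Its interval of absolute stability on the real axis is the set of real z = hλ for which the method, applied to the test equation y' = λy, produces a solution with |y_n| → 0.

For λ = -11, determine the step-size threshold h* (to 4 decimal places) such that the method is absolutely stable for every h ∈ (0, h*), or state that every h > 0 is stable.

(-4.0000,0); λ=-11 ⇒ h* = (4)/11 = 0.3636.

Set f=λy, z=hλ:
  y_{n+1} = y_n + z·[3/4·y_n + 1/4·y_{n+1}] ⇒ (1 − 1/4z)y_{n+1} = (1 + 3/4z)y_n
  so R(z) = (1 + 3/4z)/(1 − 1/4z).

Need |R(x)|<1, x<0.
x=-0.85: |R|=0.2990
R=−1: 1+3/4x = −1+1/4x ⇒ -1/2x=2 ⇒ x=2/(-1/2)=-4.0000
Confirm numerically:
  x=-3.314: |R|=0.81241 <1
  x=-2.259: |R|=0.44368 <1
  x=-2.025: |R|=0.34440 <1
  x=-1.877: |R|=0.27752 <1
  x=-4.460: |R|=1.10875 >1
  x=-4.310: |R|=1.07461 >1
Interval (-4.0000, 0).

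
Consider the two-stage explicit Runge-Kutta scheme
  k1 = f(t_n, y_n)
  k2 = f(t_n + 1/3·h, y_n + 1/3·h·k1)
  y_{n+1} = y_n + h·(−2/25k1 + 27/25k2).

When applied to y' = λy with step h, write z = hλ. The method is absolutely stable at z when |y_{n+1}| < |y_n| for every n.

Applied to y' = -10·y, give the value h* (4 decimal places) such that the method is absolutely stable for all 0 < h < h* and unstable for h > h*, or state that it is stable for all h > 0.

Set f=λy, z=hλ:
  k1=λy_n ⇒ h·k1=z·y_n;  k2=λ(1+1/3z)y_n ⇒ h·k2=z(1+1/3z)y_n
  y_{n+1}/y_n = 1 − 2/25z + 27/25z(1+1/3z) = 1 + z + 9/25z²
  so R(z) = 1 + z + 9/25z².

Find x<0 with |R(x)|<1.
x=-1.31: |R|=0.3078
R=1: x+9/25x²=0 ⇒ x=−25/9=-2.7778; min R=1−1/(4·9/25)=0.3056>−1
Confirm numerically:
  x=-2.234: |R|=0.56267 <1
  x=-1.801: |R|=0.36670 <1
  x=-1.129: |R|=0.32987 <1
  x=-3.153: |R|=1.42591 >1
  x=-3.147: |R|=1.41830 >1
  x=-3.050: |R|=1.29890 >1
Stable set (-2.7778, 0).

(-2.7778,0); λ=-10 ⇒ h* = (25/9)/10 = 0.2778.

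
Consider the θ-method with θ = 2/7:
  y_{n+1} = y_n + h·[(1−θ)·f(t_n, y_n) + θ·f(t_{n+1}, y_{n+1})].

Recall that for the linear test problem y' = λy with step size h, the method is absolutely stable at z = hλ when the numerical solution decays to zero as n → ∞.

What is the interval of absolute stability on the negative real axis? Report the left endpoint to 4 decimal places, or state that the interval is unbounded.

On y'=λy, z=hλ:
  y_{n+1} = y_n + z·[5/7·y_n + 2/7·y_{n+1}] ⇒ (1 − 2/7z)y_{n+1} = (1 + 5/7z)y_n
  ⇒ R(z) = (1 + 5/7z)/(1 − 2/7z).

Boundary: |R(x)|=1, x<0.
x=-1.7: |R|=0.1442
R=−1: 1+5/7x = −1+2/7x ⇒ -3/7x=2 ⇒ x=2/(-3/7)=-4.6667
Confirm numerically:
  x=-3.740: |R|=0.80801 <1
  x=-2.884: |R|=0.58114 <1
  x=-2.760: |R|=0.54313 <1
  x=-2.411: |R|=0.42759 <1
  x=-4.873: |R|=1.03696 >1
  x=-4.849: |R|=1.03276 >1
Interval (-4.6667, 0).

(-4.6667, 0).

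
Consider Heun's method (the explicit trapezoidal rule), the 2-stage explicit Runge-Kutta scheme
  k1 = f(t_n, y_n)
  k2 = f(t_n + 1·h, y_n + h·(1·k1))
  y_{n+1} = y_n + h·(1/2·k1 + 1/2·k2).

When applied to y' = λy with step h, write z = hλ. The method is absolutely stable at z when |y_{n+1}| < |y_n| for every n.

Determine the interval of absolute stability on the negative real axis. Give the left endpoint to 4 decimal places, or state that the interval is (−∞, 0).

On y'=λy, z=hλ:
  order 2, 2-stage ⇒ R(z)=1+z+z^2/2
  (e.g. R(-0.45)=0.65125, |R|=0.65125)

Find x<0 with |R(x)|<1.
x=-0.45: |R|=0.6512
|R(-2.35)|=1.4113 |R(-0.76)|=0.5288 |R(-0.56)|=0.5968
Bisect:
  x_lo=-2.5112 |R|=1.6418  x_hi=-0.3589 |R|=0.7055
  mid=-1.43503 |R|=0.59463 →hi
  mid=-1.97309 |R|=0.97345 →hi
  mid=-2.24212 |R|=1.27143 →lo
  mid=-2.10761 |R|=1.11340 →lo
  mid=-2.04035 |R|=1.04116 →lo
  mid=-2.00672 |R|=1.00674 →lo
  mid=-1.98991 |R|=0.98996 →hi
  mid=-1.99831 |R|=0.99831 →hi
  mid=-2.00252 |R|=1.00252 →lo
  ...
  [-2.00002,-1.99989] ⇒ x*=-2.0000
So |R|<1 on (-2.0000, 0).

(-2.0000, 0).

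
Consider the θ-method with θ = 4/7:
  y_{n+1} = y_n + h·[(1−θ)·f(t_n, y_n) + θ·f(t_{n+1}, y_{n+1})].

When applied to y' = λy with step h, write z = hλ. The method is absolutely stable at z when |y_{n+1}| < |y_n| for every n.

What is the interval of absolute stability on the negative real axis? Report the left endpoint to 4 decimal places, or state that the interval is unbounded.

(−∞, 0) — no finite endpoint.

Test eqn y'=λy, z=hλ:
  y_{n+1} = y_n + z·[3/7·y_n + 4/7·y_{n+1}] ⇒ (1 − 4/7z)y_{n+1} = (1 + 3/7z)y_n
  so R(z) = (1 + 3/7z)/(1 − 4/7z).

Solve |R(x)|<1 on ℝ⁻.
x=-1.57: |R|=0.1724
x=-2: |R|=0.0667
x=-10: |R|=0.4894
x=-100: |R|=0.7199
θ=4/7≥1/2 ⇒ |1+3/7x|<|1−4/7x| ∀x<0 ⇒ interval (−∞,0).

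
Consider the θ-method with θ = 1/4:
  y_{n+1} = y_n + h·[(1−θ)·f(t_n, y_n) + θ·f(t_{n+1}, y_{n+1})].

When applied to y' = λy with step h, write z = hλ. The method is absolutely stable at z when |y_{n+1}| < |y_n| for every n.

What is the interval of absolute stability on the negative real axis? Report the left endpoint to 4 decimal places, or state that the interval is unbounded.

On y'=λy, z=hλ:
  y_{n+1} = y_n + z·[3/4·y_n + 1/4·y_{n+1}] ⇒ (1 − 1/4z)y_{n+1} = (1 + 3/4z)y_n
  so R(z) = (1 + 3/4z)/(1 − 1/4z).

Solve |R(x)|<1 on ℝ⁻.
x=-0.39: |R|=0.6446
R=−1: 1+3/4x = −1+1/4x ⇒ -1/2x=2 ⇒ x=2/(-1/2)=-4.0000
Confirm numerically:
  x=-3.200: |R|=0.77778 <1
  x=-2.904: |R|=0.68250 <1
  x=-2.044: |R|=0.35275 <1
  x=-4.469: |R|=1.11076 >1
  x=-4.418: |R|=1.09931 >1
  x=-4.276: |R|=1.06670 >1
So |R|<1 on (-4.0000, 0).

(-4.0000, 0).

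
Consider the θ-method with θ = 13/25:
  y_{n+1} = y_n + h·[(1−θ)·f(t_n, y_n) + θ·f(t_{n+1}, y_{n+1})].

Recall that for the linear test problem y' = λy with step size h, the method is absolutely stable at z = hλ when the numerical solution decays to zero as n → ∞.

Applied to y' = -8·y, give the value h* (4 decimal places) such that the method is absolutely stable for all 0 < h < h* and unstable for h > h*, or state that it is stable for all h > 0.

interval (−∞, 0). Any h>0 works for λ=-8.

With y'=λy (z=hλ):
  y_{n+1} = y_n + z·[12/25·y_n + 13/25·y_{n+1}] ⇒ (1 − 13/25z)y_{n+1} = (1 + 12/25z)y_n
  so R(z) = (1 + 12/25z)/(1 − 13/25z).

Need |R(x)|<1, x<0.
x=-0.89: |R|=0.3916
x=-2: |R|=0.0196
x=-10: |R|=0.6129
x=-100: |R|=0.8868
θ=13/25≥1/2 ⇒ |1+12/25x|<|1−13/25x| ∀x<0 ⇒ interval (−∞,0).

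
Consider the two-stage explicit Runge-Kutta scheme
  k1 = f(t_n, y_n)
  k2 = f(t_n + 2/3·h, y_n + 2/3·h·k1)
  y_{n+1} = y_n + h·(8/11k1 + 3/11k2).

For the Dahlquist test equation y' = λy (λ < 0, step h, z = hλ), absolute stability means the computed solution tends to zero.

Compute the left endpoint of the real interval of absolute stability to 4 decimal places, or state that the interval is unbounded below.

z* = -5.5000.

Set f=λy, z=hλ:
  k1=λy_n ⇒ h·k1=z·y_n;  k2=λ(1+2/3z)y_n ⇒ h·k2=z(1+2/3z)y_n
  y_{n+1}/y_n = 1 + 8/11z + 3/11z(1+2/3z) = 1 + z + 2/11z²
  ⇒ R(z) = 1 + z + 2/11z².

Solve |R(x)|<1 on ℝ⁻.
x=-1.19: |R|=0.0675
R=1: x+2/11x²=0 ⇒ x=−11/2=-5.5000; min R=1−1/(4·2/11)=-0.3750>−1
Confirm numerically:
  x=-5.060: |R|=0.59520 <1
  x=-4.109: |R|=0.03920 <1
  x=-2.940: |R|=0.36844 <1
  x=-5.777: |R|=1.29095 >1
  x=-5.724: |R|=1.23312 >1
So |R|<1 on (-5.5000, 0).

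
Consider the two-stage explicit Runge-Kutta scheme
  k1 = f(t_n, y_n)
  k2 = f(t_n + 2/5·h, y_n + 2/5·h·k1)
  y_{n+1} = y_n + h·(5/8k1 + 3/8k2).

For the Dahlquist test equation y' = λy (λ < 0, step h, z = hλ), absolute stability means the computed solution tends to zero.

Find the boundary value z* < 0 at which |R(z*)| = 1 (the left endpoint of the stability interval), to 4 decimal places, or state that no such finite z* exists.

z* = -6.6667.

Test eqn y'=λy, z=hλ:
  k1=λy_n ⇒ h·k1=z·y_n;  k2=λ(1+2/5z)y_n ⇒ h·k2=z(1+2/5z)y_n
  y_{n+1}/y_n = 1 + 5/8z + 3/8z(1+2/5z) = 1 + z + 3/20z²
  so R(z) = 1 + z + 3/20z².

Need |R(x)|<1, x<0.
x=-0.63: |R|=0.4295
R=1: x+3/20x²=0 ⇒ x=−20/3=-6.6667; min R=1−1/(4·3/20)=-0.6667>−1
Confirm numerically:
  x=-6.555: |R|=0.89020 <1
  x=-4.858: |R|=0.31798 <1
  x=-2.847: |R|=0.63119 <1
  x=-6.927: |R|=1.27050 >1
  x=-6.746: |R|=1.08028 >1
So |R|<1 on (-6.6667, 0).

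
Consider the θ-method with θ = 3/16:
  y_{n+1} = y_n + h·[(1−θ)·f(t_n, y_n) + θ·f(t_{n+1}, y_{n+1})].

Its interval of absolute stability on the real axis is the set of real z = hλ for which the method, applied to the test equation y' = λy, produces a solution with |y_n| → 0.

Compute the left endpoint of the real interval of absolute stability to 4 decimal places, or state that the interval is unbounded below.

Set f=λy, z=hλ:
  y_{n+1} = y_n + z·[13/16·y_n + 3/16·y_{n+1}] ⇒ (1 − 3/16z)y_{n+1} = (1 + 13/16z)y_n
  R(z) = (1 + 13/16z)/(1 − 3/16z).

Solve |R(x)|<1 on ℝ⁻.
x=-1.42: |R|=0.1214
R=−1: 1+13/16x = −1+3/16x ⇒ -5/8x=2 ⇒ x=2/(-5/8)=-3.2000
Confirm numerically:
  x=-2.366: |R|=0.63893 <1
  x=-2.350: |R|=0.63124 <1
  x=-2.127: |R|=0.52058 <1
  x=-1.459: |R|=0.14561 <1
  x=-3.662: |R|=1.17120 >1
  x=-3.470: |R|=1.10223 >1
  x=-3.221: |R|=1.00818 >1
Interval (-3.2000, 0).

left endpoint -3.2000.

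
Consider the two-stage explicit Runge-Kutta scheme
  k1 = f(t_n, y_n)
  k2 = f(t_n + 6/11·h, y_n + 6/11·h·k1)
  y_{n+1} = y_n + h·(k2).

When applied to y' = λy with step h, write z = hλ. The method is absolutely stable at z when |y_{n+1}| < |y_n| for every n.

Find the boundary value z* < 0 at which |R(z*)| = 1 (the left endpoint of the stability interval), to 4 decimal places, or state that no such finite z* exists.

left endpoint -1.8333.

With y'=λy (z=hλ):
  k1=λy_n ⇒ h·k1=z·y_n;  k2=λ(1+6/11z)y_n ⇒ h·k2=z(1+6/11z)y_n
  y_{n+1}/y_n = 1 + z(1+6/11z) = 1 + z + 6/11z²
  R(z) = 1 + z + 6/11z².

Need |R(x)|<1, x<0.
x=-1.75: |R|=0.9205
R=1: x+6/11x²=0 ⇒ x=−11/6=-1.8333; min R=1−1/(4·6/11)=0.5417>−1
Confirm numerically:
  x=-1.541: |R|=0.75428 <1
  x=-1.479: |R|=0.71415 <1
  x=-0.966: |R|=0.54299 <1
  x=-0.880: |R|=0.54240 <1
  x=-2.423: |R|=1.77932 >1
  x=-2.342: |R|=1.64980 >1
Stable set (-1.8333, 0).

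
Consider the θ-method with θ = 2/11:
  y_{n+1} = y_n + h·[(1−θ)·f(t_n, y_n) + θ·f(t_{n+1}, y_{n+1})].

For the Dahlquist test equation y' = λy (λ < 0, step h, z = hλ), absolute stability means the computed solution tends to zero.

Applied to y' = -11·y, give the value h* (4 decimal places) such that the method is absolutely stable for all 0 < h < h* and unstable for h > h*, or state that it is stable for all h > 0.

(-3.1429,0); λ=-11 ⇒ h* = (22/7)/11 = 0.2857.

With y'=λy (z=hλ):
  y_{n+1} = y_n + z·[9/11·y_n + 2/11·y_{n+1}] ⇒ (1 − 2/11z)y_{n+1} = (1 + 9/11z)y_n
  Hence R(z) = (1 + 9/11z)/(1 − 2/11z).

Boundary: |R(x)|=1, x<0.
x=-1.34: |R|=0.0775
R=−1: 1+9/11x = −1+2/11x ⇒ -7/11x=2 ⇒ x=2/(-7/11)=-3.1429
Confirm numerically:
  x=-2.912: |R|=0.90395 <1
  x=-1.794: |R|=0.35276 <1
  x=-1.677: |R|=0.28515 <1
  x=-3.668: |R|=1.20048 >1
  x=-3.346: |R|=1.08038 >1
So |R|<1 on (-3.1429, 0).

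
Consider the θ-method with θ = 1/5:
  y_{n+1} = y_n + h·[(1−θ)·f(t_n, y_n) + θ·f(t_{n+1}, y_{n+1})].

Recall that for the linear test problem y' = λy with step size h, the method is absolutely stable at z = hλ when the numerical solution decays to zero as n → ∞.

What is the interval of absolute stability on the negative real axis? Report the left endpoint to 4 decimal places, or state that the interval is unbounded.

(-3.3333, 0).

On y'=λy, z=hλ:
  y_{n+1} = y_n + z·[4/5·y_n + 1/5·y_{n+1}] ⇒ (1 − 1/5z)y_{n+1} = (1 + 4/5z)y_n
  R(z) = (1 + 4/5z)/(1 − 1/5z).

Solve |R(x)|<1 on ℝ⁻.
x=-0.78: |R|=0.3253
R=−1: 1+4/5x = −1+1/5x ⇒ -3/5x=2 ⇒ x=2/(-3/5)=-3.3333
Confirm numerically:
  x=-3.140: |R|=0.92875 <1
  x=-1.986: |R|=0.42141 <1
  x=-1.514: |R|=0.16211 <1
  x=-3.813: |R|=1.16328 >1
  x=-3.656: |R|=1.11183 >1
  x=-3.394: |R|=1.02168 >1
So |R|<1 on (-3.3333, 0).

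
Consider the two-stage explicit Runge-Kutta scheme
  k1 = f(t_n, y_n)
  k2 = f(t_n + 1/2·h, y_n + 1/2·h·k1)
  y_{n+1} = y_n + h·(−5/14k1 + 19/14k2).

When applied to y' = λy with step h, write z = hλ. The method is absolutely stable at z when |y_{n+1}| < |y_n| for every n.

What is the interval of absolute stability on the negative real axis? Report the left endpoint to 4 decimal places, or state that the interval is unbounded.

z∈(-1.4737,0).

On y'=λy, z=hλ:
  k1=λy_n ⇒ h·k1=z·y_n;  k2=λ(1+1/2z)y_n ⇒ h·k2=z(1+1/2z)y_n
  y_{n+1}/y_n = 1 − 5/14z + 19/14z(1+1/2z) = 1 + z + 19/28z²
  R(z) = 1 + z + 19/28z².

Need |R(x)|<1, x<0.
x=-1.63: |R|=1.1729
R=1: x+19/28x²=0 ⇒ x=−28/19=-1.4737; min R=1−1/(4·19/28)=0.6316>−1
Confirm numerically:
  x=-1.109: |R|=0.72556 <1
  x=-1.027: |R|=0.68871 <1
  x=-0.608: |R|=0.64284 <1
  x=-1.980: |R|=1.68027 >1
  x=-1.813: |R|=1.41744 >1
  x=-1.535: |R|=1.06387 >1
Interval (-1.4737, 0).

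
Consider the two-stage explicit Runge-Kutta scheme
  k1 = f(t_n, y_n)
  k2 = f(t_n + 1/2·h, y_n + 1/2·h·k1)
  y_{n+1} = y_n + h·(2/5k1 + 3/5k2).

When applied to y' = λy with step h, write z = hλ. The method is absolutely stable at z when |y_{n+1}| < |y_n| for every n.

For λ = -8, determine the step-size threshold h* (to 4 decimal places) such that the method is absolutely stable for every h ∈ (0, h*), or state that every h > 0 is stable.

(-3.3333,0); λ=-8 ⇒ h* = (10/3)/8 = 0.4167.

With y'=λy (z=hλ):
  k1=λy_n ⇒ h·k1=z·y_n;  k2=λ(1+1/2z)y_n ⇒ h·k2=z(1+1/2z)y_n
  y_{n+1}/y_n = 1 + 2/5z + 3/5z(1+1/2z) = 1 + z + 3/10z²
  Hence R(z) = 1 + z + 3/10z².

Find x<0 with |R(x)|<1.
x=-0.72: |R|=0.4355
R=1: x+3/10x²=0 ⇒ x=−10/3=-3.3333; min R=1−1/(4·3/10)=0.1667>−1
Confirm numerically:
  x=-2.353: |R|=0.30798 <1
  x=-1.633: |R|=0.16701 <1
  x=-1.603: |R|=0.16788 <1
  x=-1.543: |R|=0.17125 <1
  x=-3.905: |R|=1.66971 >1
  x=-3.691: |R|=1.39604 >1
  x=-3.581: |R|=1.26607 >1
Stable set (-3.3333, 0).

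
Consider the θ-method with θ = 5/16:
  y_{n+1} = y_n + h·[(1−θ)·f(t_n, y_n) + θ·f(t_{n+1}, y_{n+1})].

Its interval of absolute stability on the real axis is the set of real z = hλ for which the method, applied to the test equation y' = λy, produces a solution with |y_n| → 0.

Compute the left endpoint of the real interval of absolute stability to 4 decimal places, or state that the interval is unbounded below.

Test eqn y'=λy, z=hλ:
  y_{n+1} = y_n + z·[11/16·y_n + 5/16·y_{n+1}] ⇒ (1 − 5/16z)y_{n+1} = (1 + 11/16z)y_n
  so R(z) = (1 + 11/16z)/(1 − 5/16z).

Find x<0 with |R(x)|<1.
x=-0.68: |R|=0.4392
R=−1: 1+11/16x = −1+5/16x ⇒ -3/8x=2 ⇒ x=2/(-3/8)=-5.3333
Confirm numerically:
  x=-4.944: |R|=0.94263 <1
  x=-4.692: |R|=0.90248 <1
  x=-4.653: |R|=0.89604 <1
  x=-3.102: |R|=0.57512 <1
  x=-5.737: |R|=1.05420 >1
  x=-5.654: |R|=1.04346 >1
  x=-5.549: |R|=1.02958 >1
Interval (-5.3333, 0).

left endpoint -5.3333.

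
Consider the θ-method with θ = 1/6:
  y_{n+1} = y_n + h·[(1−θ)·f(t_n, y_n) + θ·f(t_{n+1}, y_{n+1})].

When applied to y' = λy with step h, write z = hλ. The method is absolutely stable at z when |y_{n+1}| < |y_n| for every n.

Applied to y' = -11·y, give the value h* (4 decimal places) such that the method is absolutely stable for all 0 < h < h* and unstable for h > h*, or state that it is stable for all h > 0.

(-3.0000,0); λ=-11 ⇒ h* = (3)/11 = 0.2727.

On y'=λy, z=hλ:
  y_{n+1} = y_n + z·[5/6·y_n + 1/6·y_{n+1}] ⇒ (1 − 1/6z)y_{n+1} = (1 + 5/6z)y_n
  ⇒ R(z) = (1 + 5/6z)/(1 − 1/6z).

Need |R(x)|<1, x<0.
x=-1.27: |R|=0.0481
R=−1: 1+5/6x = −1+1/6x ⇒ -2/3x=2 ⇒ x=2/(-2/3)=-3.0000
Confirm numerically:
  x=-2.763: |R|=0.89182 <1
  x=-2.495: |R|=0.76221 <1
  x=-1.584: |R|=0.25316 <1
  x=-1.330: |R|=0.08868 <1
  x=-3.422: |R|=1.17916 >1
  x=-3.289: |R|=1.12445 >1
Stable set (-3.0000, 0).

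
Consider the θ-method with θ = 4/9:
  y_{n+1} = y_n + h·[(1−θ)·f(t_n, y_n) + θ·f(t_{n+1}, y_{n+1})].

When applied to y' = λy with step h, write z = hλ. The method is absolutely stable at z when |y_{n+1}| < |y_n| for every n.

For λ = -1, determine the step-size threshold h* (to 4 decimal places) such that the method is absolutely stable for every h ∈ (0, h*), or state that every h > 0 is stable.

With y'=λy (z=hλ):
  y_{n+1} = y_n + z·[5/9·y_n + 4/9·y_{n+1}] ⇒ (1 − 4/9z)y_{n+1} = (1 + 5/9z)y_n
  Hence R(z) = (1 + 5/9z)/(1 − 4/9z).

Boundary: |R(x)|=1, x<0.
x=-1.75: |R|=0.0156
R=−1: 1+5/9x = −1+4/9x ⇒ -1/9x=2 ⇒ x=2/(-1/9)=-18.0000
Confirm numerically:
  x=-16.355: |R|=0.97790 <1
  x=-14.735: |R|=0.95194 <1
  x=-14.218: |R|=0.94259 <1
  x=-8.636: |R|=0.78495 <1
  x=-18.511: |R|=1.00615 >1
  x=-18.421: |R|=1.00509 >1
  x=-18.203: |R|=1.00248 >1
So |R|<1 on (-18.0000, 0).

(-18.0000,0); λ=-1 ⇒ h* = (18)/1 = 18.0000.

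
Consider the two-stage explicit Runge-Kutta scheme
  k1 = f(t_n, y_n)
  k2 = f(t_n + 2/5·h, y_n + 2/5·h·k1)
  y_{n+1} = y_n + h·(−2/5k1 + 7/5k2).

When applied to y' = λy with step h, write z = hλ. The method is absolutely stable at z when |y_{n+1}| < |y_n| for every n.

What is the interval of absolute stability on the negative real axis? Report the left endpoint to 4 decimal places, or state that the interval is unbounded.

(-1.7857, 0).

Test eqn y'=λy, z=hλ:
  k1=λy_n ⇒ h·k1=z·y_n;  k2=λ(1+2/5z)y_n ⇒ h·k2=z(1+2/5z)y_n
  y_{n+1}/y_n = 1 − 2/5z + 7/5z(1+2/5z) = 1 + z + 14/25z²
  R(z) = 1 + z + 14/25z².

Boundary: |R(x)|=1, x<0.
x=-0.75: |R|=0.5650
R=1: x+14/25x²=0 ⇒ x=−25/14=-1.7857; min R=1−1/(4·14/25)=0.5536>−1
Confirm numerically:
  x=-1.519: |R|=0.77312 <1
  x=-1.479: |R|=0.74597 <1
  x=-0.788: |R|=0.55973 <1
  x=-2.186: |R|=1.49001 >1
  x=-2.062: |R|=1.31903 >1
  x=-2.053: |R|=1.30729 >1
Interval (-1.7857, 0).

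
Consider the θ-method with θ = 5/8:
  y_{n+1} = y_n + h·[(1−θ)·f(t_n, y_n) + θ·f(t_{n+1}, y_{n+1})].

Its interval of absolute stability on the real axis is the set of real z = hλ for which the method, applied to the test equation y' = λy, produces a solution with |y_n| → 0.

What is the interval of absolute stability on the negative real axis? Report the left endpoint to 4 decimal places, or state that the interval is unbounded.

interval (−∞, 0).

With y'=λy (z=hλ):
  y_{n+1} = y_n + z·[3/8·y_n + 5/8·y_{n+1}] ⇒ (1 − 5/8z)y_{n+1} = (1 + 3/8z)y_n
  so R(z) = (1 + 3/8z)/(1 − 5/8z).

Boundary: |R(x)|=1, x<0.
x=-1.71: |R|=0.1734
x=-2: |R|=0.1111
x=-10: |R|=0.3793
x=-100: |R|=0.5748
θ=5/8≥1/2 ⇒ |1+3/8x|<|1−5/8x| ∀x<0 ⇒ unbounded interval.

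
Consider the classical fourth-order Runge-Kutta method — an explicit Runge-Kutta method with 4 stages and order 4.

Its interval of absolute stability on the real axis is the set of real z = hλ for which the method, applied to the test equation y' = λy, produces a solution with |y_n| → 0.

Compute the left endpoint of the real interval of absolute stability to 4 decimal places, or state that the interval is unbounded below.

Set f=λy, z=hλ:
  order 4, 4-stage ⇒ R(z)=1+z+z^2/2+z^3/6+z^4/24
  (e.g. R(-1.62)=0.27059, |R|=0.27059)

Find x<0 with |R(x)|<1.
x=-1.62: |R|=0.2706
|R(-1.99)|=0.3300 |R(-1.78)|=0.2825 |R(-0.68)|=0.5077
Bisect:
  x_lo=-3.1017 |R|=1.5917  x_hi=-0.3816 |R|=0.6828
  mid=-1.74167 |R|=0.27790 →hi
  mid=-2.42169 |R|=0.57662 →hi
  mid=-2.76170 |R|=0.96501 →hi
  mid=-2.93170 |R|=1.24413 →lo
  mid=-2.84670 |R|=1.09660 →lo
  mid=-2.80420 |R|=1.02888 →lo
  mid=-2.78295 |R|=0.99647 →hi
  ...
  [-2.78544,-2.78527] ⇒ x*=-2.7853
Interval (-2.7853, 0).

left endpoint -2.7853.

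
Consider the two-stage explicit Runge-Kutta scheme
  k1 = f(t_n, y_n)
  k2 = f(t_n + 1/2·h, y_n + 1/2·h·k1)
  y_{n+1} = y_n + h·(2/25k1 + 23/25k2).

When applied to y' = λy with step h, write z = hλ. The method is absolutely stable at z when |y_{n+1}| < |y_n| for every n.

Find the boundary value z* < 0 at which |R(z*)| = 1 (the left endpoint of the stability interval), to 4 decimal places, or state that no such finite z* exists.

Test eqn y'=λy, z=hλ:
  k1=λy_n ⇒ h·k1=z·y_n;  k2=λ(1+1/2z)y_n ⇒ h·k2=z(1+1/2z)y_n
  y_{n+1}/y_n = 1 + 2/25z + 23/25z(1+1/2z) = 1 + z + 23/50z²
  so R(z) = 1 + z + 23/50z².

Boundary: |R(x)|=1, x<0.
x=-0.63: |R|=0.5526
R=1: x+23/50x²=0 ⇒ x=−50/23=-2.1739; min R=1−1/(4·23/50)=0.4565>−1
Confirm numerically:
  x=-2.087: |R|=0.91656 <1
  x=-1.740: |R|=0.65270 <1
  x=-1.237: |R|=0.46688 <1
  x=-2.722: |R|=1.68627 >1
  x=-2.649: |R|=1.57891 >1
  x=-2.548: |R|=1.43846 >1
Stable set (-2.1739, 0).

z* = -2.1739.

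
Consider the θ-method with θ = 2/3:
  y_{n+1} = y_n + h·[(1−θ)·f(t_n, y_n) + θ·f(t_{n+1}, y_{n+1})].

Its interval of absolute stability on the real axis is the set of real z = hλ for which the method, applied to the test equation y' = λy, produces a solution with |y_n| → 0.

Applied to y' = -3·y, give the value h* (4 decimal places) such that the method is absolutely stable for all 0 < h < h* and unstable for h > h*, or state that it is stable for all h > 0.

With y'=λy (z=hλ):
  y_{n+1} = y_n + z·[1/3·y_n + 2/3·y_{n+1}] ⇒ (1 − 2/3z)y_{n+1} = (1 + 1/3z)y_n
  ⇒ R(z) = (1 + 1/3z)/(1 − 2/3z).

Solve |R(x)|<1 on ℝ⁻.
x=-1.49: |R|=0.2525
x=-2: |R|=0.1429
x=-10: |R|=0.3043
x=-100: |R|=0.4778
θ=2/3≥1/2 ⇒ |1+1/3x|<|1−2/3x| ∀x<0 ⇒ interval (−∞,0).

interval (−∞, 0). Any h>0 works for λ=-3.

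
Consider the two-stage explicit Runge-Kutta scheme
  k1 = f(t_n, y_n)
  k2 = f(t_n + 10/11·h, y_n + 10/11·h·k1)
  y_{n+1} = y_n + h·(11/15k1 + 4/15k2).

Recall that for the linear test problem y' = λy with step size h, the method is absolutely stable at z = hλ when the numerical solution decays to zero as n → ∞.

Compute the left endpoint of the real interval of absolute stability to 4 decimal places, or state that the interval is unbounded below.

Set f=λy, z=hλ:
  k1=λy_n ⇒ h·k1=z·y_n;  k2=λ(1+10/11z)y_n ⇒ h·k2=z(1+10/11z)y_n
  y_{n+1}/y_n = 1 + 11/15z + 4/15z(1+10/11z) = 1 + z + 8/33z²
  ⇒ R(z) = 1 + z + 8/33z².

Boundary: |R(x)|=1, x<0.
x=-1.17: |R|=0.1619
R=1: x+8/33x²=0 ⇒ x=−33/8=-4.1250; min R=1−1/(4·8/33)=-0.0312>−1
Confirm numerically:
  x=-3.757: |R|=0.66483 <1
  x=-2.791: |R|=0.09741 <1
  x=-2.567: |R|=0.03045 <1
  x=-2.073: |R|=0.03122 <1
  x=-4.681: |R|=1.63094 >1
  x=-4.468: |R|=1.37152 >1
  x=-4.381: |R|=1.27189 >1
Interval (-4.1250, 0).

left endpoint -4.1250.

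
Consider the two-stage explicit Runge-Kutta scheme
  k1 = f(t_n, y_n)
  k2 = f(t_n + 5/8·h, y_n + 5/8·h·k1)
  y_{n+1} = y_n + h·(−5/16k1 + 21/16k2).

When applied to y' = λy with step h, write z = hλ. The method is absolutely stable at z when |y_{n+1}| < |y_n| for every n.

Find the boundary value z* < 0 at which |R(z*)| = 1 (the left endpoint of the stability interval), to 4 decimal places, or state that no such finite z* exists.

Test eqn y'=λy, z=hλ:
  k1=λy_n ⇒ h·k1=z·y_n;  k2=λ(1+5/8z)y_n ⇒ h·k2=z(1+5/8z)y_n
  y_{n+1}/y_n = 1 − 5/16z + 21/16z(1+5/8z) = 1 + z + 105/128z²
  ⇒ R(z) = 1 + z + 105/128z².

Boundary: |R(x)|=1, x<0.
x=-1.44: |R|=1.2610
R=1: x+105/128x²=0 ⇒ x=−128/105=-1.2190; min R=1−1/(4·105/128)=0.6952>−1
Confirm numerically:
  x=-1.094: |R|=0.88778 <1
  x=-1.084: |R|=0.87991 <1
  x=-0.805: |R|=0.72658 <1
  x=-1.659: |R|=1.59873 >1
  x=-1.329: |R|=1.11987 >1
So |R|<1 on (-1.2190, 0).

z* = -1.2190.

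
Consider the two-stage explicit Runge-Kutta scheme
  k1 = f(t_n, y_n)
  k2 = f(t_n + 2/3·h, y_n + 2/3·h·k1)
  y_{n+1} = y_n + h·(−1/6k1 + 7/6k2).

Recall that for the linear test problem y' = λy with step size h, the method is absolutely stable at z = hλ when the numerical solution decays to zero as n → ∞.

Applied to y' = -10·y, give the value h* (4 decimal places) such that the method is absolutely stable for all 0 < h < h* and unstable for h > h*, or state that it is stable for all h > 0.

Test eqn y'=λy, z=hλ:
  k1=λy_n ⇒ h·k1=z·y_n;  k2=λ(1+2/3z)y_n ⇒ h·k2=z(1+2/3z)y_n
  y_{n+1}/y_n = 1 − 1/6z + 7/6z(1+2/3z) = 1 + z + 7/9z²
  R(z) = 1 + z + 7/9z².

Find x<0 with |R(x)|<1.
x=-0.79: |R|=0.6954
R=1: x+7/9x²=0 ⇒ x=−9/7=-1.2857; min R=1−1/(4·7/9)=0.6786>−1
Confirm numerically:
  x=-1.259: |R|=0.97384 <1
  x=-1.205: |R|=0.92435 <1
  x=-0.977: |R|=0.76541 <1
  x=-0.602: |R|=0.67987 <1
  x=-1.724: |R|=1.58769 >1
  x=-1.492: |R|=1.23938 >1
So |R|<1 on (-1.2857, 0).

(-1.2857,0); λ=-10 ⇒ h* = (9/7)/10 = 0.1286.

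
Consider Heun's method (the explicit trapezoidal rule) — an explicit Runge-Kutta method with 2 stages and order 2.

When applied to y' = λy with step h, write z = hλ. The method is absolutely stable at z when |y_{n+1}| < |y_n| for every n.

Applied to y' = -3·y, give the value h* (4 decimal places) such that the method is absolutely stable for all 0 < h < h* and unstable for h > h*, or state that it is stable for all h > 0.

On y'=λy, z=hλ:
  order 2, 2-stage ⇒ R(z)=1+z+z^2/2
  (e.g. R(-1.56)=0.65680, |R|=0.65680)

Boundary: |R(x)|=1, x<0.
x=-1.56: |R|=0.6568
|R(-2.18)|=1.1962 |R(-2.04)|=1.0408 |R(-1.55)|=0.6513
Bisect:
  x_lo=-2.7382 |R|=2.0107  x_hi=-0.3881 |R|=0.6872
  mid=-1.56318 |R|=0.65858 →hi
  mid=-2.15070 |R|=1.16206 →lo
  mid=-1.85694 |R|=0.86717 →hi
  mid=-2.00382 |R|=1.00383 →lo
  mid=-1.93038 |R|=0.93280 →hi
  mid=-1.96710 |R|=0.96764 →hi
  mid=-1.98546 |R|=0.98557 →hi
  mid=-1.99464 |R|=0.99466 →hi
  mid=-1.99923 |R|=0.99923 →hi
  mid=-2.00153 |R|=1.00153 →lo
  ...
  [-2.00009,-1.99995] ⇒ x*=-2.0000
So |R|<1 on (-2.0000, 0).

(-2.0000,0); λ=-3 ⇒ h* = 0.6667.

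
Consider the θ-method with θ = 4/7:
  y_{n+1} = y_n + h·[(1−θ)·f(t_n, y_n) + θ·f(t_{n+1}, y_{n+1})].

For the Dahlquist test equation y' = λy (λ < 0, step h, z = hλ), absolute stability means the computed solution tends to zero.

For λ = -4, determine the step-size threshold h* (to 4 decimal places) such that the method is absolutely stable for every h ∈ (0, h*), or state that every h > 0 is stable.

unbounded; (−∞, 0). Any h>0 works for λ=-4.

Test eqn y'=λy, z=hλ:
  y_{n+1} = y_n + z·[3/7·y_n + 4/7·y_{n+1}] ⇒ (1 − 4/7z)y_{n+1} = (1 + 3/7z)y_n
  ⇒ R(z) = (1 + 3/7z)/(1 − 4/7z).

Need |R(x)|<1, x<0.
x=-1.46: |R|=0.2040
x=-2: |R|=0.0667
x=-10: |R|=0.4894
x=-100: |R|=0.7199
θ=4/7≥1/2 ⇒ |1+3/7x|<|1−4/7x| ∀x<0 ⇒ stable on all of ℝ⁻.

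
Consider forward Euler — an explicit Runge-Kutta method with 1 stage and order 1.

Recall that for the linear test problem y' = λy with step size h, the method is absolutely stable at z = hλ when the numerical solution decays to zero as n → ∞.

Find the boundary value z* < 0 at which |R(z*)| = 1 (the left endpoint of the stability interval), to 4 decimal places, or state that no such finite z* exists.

z* = -2.0000.

Test eqn y'=λy, z=hλ:
  order 1, 1-stage ⇒ R(z)=1+z
  (e.g. R(-0.84)=0.16000, |R|=0.16000)

Find x<0 with |R(x)|<1.
x=-0.84: |R|=0.1600
|R(-2.15)|=1.1500 |R(-2.03)|=1.0300 |R(-1)|=0.0000
Bisect:
  x_lo=-2.8171 |R|=1.8171  x_hi=-0.1726 |R|=0.8274
  mid=-1.49482 |R|=0.49482 →hi
  mid=-2.15594 |R|=1.15594 →lo
  mid=-1.82538 |R|=0.82538 →hi
  mid=-1.99066 |R|=0.99066 →hi
  mid=-2.07330 |R|=1.07330 →lo
  mid=-2.03198 |R|=1.03198 →lo
  mid=-2.01132 |R|=1.01132 →lo
  mid=-2.00099 |R|=1.00099 →lo
  mid=-1.99583 |R|=0.99583 →hi
  ...
  [-2.00002,-1.99986] ⇒ x*=-2.0000
So |R|<1 on (-2.0000, 0).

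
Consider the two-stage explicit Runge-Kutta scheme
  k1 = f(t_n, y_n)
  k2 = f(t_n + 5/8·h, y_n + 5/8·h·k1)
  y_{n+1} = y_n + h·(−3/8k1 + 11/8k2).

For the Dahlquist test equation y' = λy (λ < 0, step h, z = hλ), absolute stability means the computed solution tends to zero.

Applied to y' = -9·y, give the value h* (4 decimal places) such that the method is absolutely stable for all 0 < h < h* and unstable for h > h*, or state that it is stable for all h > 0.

(-1.1636,0); λ=-9 ⇒ h* = (64/55)/9 = 0.1293.

Test eqn y'=λy, z=hλ:
  k1=λy_n ⇒ h·k1=z·y_n;  k2=λ(1+5/8z)y_n ⇒ h·k2=z(1+5/8z)y_n
  y_{n+1}/y_n = 1 − 3/8z + 11/8z(1+5/8z) = 1 + z + 55/64z²
  Hence R(z) = 1 + z + 55/64z².

Find x<0 with |R(x)|<1.
x=-0.81: |R|=0.7538
R=1: x+55/64x²=0 ⇒ x=−64/55=-1.1636; min R=1−1/(4·55/64)=0.7091>−1
Confirm numerically:
  x=-0.944: |R|=0.82182 <1
  x=-0.731: |R|=0.72822 <1
  x=-0.537: |R|=0.71082 <1
  x=-1.477: |R|=1.39775 >1
  x=-1.381: |R|=1.25797 >1
So |R|<1 on (-1.1636, 0).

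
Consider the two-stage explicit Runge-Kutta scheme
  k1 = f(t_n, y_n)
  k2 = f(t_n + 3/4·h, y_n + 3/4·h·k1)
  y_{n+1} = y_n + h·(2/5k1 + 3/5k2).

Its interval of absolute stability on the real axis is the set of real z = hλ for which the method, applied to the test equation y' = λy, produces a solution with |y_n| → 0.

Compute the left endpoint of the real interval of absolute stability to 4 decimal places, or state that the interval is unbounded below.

On y'=λy, z=hλ:
  k1=λy_n ⇒ h·k1=z·y_n;  k2=λ(1+3/4z)y_n ⇒ h·k2=z(1+3/4z)y_n
  y_{n+1}/y_n = 1 + 2/5z + 3/5z(1+3/4z) = 1 + z + 9/20z²
  Hence R(z) = 1 + z + 9/20z².

Find x<0 with |R(x)|<1.
x=-0.74: |R|=0.5064
R=1: x+9/20x²=0 ⇒ x=−20/9=-2.2222; min R=1−1/(4·9/20)=0.4444>−1
Confirm numerically:
  x=-1.655: |R|=0.57756 <1
  x=-1.591: |R|=0.54808 <1
  x=-1.491: |R|=0.50939 <1
  x=-0.907: |R|=0.46319 <1
  x=-2.579: |R|=1.41406 >1
  x=-2.476: |R|=1.28276 >1
So |R|<1 on (-2.2222, 0).

z* = -2.2222.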